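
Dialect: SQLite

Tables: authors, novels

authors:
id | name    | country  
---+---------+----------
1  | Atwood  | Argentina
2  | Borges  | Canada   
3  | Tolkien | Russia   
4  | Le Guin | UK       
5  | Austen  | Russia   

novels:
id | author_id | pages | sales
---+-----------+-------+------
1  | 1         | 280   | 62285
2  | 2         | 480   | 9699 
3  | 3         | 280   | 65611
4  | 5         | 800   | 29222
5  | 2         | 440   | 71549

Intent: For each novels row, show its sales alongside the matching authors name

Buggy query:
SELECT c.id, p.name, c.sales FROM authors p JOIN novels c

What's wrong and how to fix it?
Bug: JOIN with no ON clause produces a cartesian product; every novels row pairs with every authors row

Fix: Add ON c.author_id = p.id to the JOIN

Corrected query:
SELECT c.id, p.name, c.sales FROM authors p JOIN novels c ON c.author_id = p.id

Result:
id | name    | sales
---+---------+------
1  | Atwood  | 62285
2  | Borges  | 9699 
3  | Tolkien | 65611
4  | Austen  | 29222
5  | Borges  | 71549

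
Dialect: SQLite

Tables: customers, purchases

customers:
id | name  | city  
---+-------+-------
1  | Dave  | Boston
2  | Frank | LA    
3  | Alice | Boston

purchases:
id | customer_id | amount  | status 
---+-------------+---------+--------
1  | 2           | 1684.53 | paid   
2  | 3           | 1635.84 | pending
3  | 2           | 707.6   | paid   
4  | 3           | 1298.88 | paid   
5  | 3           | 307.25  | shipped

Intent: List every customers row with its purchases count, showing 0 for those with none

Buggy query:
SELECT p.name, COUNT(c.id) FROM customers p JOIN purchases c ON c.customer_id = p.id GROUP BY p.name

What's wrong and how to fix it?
Bug: INNER JOIN drops customers rows that have no matching purchases rows

Fix: Use LEFT JOIN so parents without children still appear (COUNT(c.id) gives 0)

Corrected query:
SELECT p.name, COUNT(c.id) FROM customers p LEFT JOIN purchases c ON c.customer_id = p.id GROUP BY p.name

Result:
name  | COUNT(c.id)
------+------------
Alice | 3          
Dave  | 0          
Frank | 2          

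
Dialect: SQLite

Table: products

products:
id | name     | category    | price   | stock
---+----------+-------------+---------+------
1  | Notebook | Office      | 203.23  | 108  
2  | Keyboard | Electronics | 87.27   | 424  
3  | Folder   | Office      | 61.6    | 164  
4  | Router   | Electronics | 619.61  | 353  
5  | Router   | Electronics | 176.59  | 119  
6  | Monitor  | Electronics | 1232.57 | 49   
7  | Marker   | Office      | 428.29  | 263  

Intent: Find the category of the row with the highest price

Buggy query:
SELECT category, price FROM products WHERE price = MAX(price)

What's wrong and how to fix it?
Bug: MAX(price) is an aggregate and cannot be used directly in WHERE

Fix: Use a subquery: WHERE price = (SELECT MAX(price) FROM products)

Corrected query:
SELECT category, price FROM products WHERE price = (SELECT MAX(price) FROM products)

Result:
category    | price  
------------+--------
Electronics | 1232.57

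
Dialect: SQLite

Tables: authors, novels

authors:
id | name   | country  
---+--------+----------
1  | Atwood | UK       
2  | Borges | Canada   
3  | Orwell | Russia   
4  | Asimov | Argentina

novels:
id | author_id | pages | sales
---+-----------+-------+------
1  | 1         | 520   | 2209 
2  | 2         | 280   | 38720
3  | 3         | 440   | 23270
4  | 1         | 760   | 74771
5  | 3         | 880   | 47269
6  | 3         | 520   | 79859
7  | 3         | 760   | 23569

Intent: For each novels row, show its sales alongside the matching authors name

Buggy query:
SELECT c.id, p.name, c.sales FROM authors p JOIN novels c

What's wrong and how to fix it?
Bug: Missing join condition: each novels row is matched to all authors rows instead of just its own

Fix: Add ON c.author_id = p.id to the JOIN

Corrected query:
SELECT c.id, p.name, c.sales FROM authors p JOIN novels c ON c.author_id = p.id

Result:
id | name   | sales
---+--------+------
1  | Atwood | 2209 
2  | Borges | 38720
3  | Orwell | 23270
4  | Atwood | 74771
5  | Orwell | 47269
6  | Orwell | 79859
7  | Orwell | 23569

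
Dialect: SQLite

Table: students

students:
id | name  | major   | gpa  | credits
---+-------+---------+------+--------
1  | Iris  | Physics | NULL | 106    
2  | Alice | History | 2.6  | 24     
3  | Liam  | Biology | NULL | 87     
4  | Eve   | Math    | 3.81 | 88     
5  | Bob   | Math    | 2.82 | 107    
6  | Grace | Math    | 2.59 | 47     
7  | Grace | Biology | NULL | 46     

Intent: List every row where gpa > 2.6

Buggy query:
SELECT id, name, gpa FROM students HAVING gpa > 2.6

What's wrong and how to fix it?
Bug: HAVING filters the output of aggregation, but this query has no GROUP BY and no aggregate functions, so SQLite rejects it (HAVING clause on a non-aggregate query); the condition here is per row

Fix: Replace HAVING with WHERE since the condition applies to individual rows

Corrected query:
SELECT id, name, gpa FROM students WHERE gpa > 2.6

Result:
id | name | gpa 
---+------+-----
4  | Eve  | 3.81
5  | Bob  | 2.82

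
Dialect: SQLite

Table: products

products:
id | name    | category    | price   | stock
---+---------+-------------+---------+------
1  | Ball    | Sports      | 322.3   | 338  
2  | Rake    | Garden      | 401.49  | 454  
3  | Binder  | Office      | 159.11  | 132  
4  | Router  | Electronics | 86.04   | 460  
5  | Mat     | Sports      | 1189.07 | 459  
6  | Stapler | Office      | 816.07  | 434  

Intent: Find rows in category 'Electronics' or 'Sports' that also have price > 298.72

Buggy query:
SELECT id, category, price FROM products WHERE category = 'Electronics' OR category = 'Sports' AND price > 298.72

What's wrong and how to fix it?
Bug: Without parentheses, AND is evaluated before OR, so the price filter only applies to the 'Sports' branch

Fix: Group the OR with parentheses (or use IN), then AND the threshold

Corrected query:
SELECT id, category, price FROM products WHERE (category = 'Electronics' OR category = 'Sports') AND price > 298.72

Result:
id | category | price  
---+----------+--------
1  | Sports   | 322.3  
5  | Sports   | 1189.07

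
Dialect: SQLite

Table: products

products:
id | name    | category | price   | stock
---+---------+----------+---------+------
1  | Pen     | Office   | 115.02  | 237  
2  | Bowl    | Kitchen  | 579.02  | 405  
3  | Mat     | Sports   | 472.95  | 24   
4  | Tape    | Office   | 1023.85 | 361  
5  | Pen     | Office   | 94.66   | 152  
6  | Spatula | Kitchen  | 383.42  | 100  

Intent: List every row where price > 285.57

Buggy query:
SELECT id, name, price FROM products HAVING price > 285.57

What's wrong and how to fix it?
Bug: This is a non-aggregate query (no GROUP BY, no aggregates), so in SQLite the HAVING clause is invalid here; a row-level condition belongs in WHERE

Fix: Use WHERE for row-level filtering

Corrected query:
SELECT id, name, price FROM products WHERE price > 285.57

Result:
id | name    | price  
---+---------+--------
2  | Bowl    | 579.02 
3  | Mat     | 472.95 
4  | Tape    | 1023.85
6  | Spatula | 383.42 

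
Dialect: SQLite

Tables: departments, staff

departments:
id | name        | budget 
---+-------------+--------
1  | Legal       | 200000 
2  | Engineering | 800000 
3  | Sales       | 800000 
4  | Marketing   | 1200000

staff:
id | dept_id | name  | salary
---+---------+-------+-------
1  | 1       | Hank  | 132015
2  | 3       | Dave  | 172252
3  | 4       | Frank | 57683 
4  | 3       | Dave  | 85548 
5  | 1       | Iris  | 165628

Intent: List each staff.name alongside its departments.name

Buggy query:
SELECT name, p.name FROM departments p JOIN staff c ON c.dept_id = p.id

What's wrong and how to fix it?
Bug: 'name' exists in both joined tables, so the database can't tell which one is meant

Fix: Prefix ambiguous columns with the table alias

Corrected query:
SELECT c.name, p.name FROM departments p JOIN staff c ON c.dept_id = p.id

Result:
name  | name     
------+----------
Hank  | Legal    
Dave  | Sales    
Frank | Marketing
Dave  | Sales    
Iris  | Legal    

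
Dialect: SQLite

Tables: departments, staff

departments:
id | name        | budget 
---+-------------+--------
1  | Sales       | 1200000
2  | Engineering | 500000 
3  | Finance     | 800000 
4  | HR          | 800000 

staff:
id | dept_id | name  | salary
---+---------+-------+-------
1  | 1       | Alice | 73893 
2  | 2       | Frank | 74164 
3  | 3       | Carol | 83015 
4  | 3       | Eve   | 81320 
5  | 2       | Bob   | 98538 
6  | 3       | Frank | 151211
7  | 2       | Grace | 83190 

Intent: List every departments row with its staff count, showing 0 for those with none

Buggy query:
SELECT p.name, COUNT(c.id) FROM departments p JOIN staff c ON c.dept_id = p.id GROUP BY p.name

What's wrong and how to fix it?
Bug: An inner join excludes parents with zero children

Fix: Use LEFT JOIN so parents without children still appear (COUNT(c.id) gives 0)

Corrected query:
SELECT p.name, COUNT(c.id) FROM departments p LEFT JOIN staff c ON c.dept_id = p.id GROUP BY p.name

Result:
name        | COUNT(c.id)
------------+------------
Engineering | 3          
Finance     | 3          
HR          | 0          
Sales       | 1          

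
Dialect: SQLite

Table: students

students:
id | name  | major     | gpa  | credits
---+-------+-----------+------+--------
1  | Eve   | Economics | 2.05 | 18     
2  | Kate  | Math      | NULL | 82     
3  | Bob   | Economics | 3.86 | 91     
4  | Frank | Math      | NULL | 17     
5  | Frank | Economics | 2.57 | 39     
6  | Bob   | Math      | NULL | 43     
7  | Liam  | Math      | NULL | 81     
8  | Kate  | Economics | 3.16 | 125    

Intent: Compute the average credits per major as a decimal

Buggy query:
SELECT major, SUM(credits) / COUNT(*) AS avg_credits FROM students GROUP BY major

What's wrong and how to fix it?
Bug: SUM(credits) and COUNT(*) are both integers; the division truncates the fractional part

Fix: Cast one side to REAL so the division keeps the fractional part

Corrected query:
SELECT major, SUM(credits) * 1.0 / COUNT(*) AS avg_credits FROM students GROUP BY major

Result:
major     | avg_credits
----------+------------
Economics | 68.25      
Math      | 55.75      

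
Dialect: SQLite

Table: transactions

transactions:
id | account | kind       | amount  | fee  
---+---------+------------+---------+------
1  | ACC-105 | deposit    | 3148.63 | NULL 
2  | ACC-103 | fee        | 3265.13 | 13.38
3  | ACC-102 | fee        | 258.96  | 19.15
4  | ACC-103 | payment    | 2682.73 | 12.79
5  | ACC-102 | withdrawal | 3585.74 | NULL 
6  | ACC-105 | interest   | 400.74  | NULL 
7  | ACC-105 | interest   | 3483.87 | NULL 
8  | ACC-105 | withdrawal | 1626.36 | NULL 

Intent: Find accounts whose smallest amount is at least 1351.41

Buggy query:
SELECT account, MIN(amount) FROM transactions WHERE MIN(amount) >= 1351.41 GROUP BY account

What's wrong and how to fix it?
Bug: MIN() in WHERE is a misuse of aggregate

Fix: Replace WHERE with HAVING after the GROUP BY

Corrected query:
SELECT account, MIN(amount) FROM transactions GROUP BY account HAVING MIN(amount) >= 1351.41

Result:
account | MIN(amount)
--------+------------
ACC-103 | 2682.73    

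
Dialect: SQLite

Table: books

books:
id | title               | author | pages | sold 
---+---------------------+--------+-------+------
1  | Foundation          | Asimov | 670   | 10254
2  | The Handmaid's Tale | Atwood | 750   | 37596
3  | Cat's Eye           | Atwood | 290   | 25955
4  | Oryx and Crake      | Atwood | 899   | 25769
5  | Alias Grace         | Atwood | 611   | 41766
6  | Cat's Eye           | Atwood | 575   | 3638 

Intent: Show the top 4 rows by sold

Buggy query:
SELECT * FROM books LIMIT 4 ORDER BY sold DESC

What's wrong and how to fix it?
Bug: ORDER BY cannot follow LIMIT; LIMIT is the final clause

Fix: Swap the clauses: ORDER BY first, then LIMIT

Corrected query:
SELECT * FROM books ORDER BY sold DESC LIMIT 4

Result:
id | title               | author | pages | sold 
---+---------------------+--------+-------+------
5  | Alias Grace         | Atwood | 611   | 41766
2  | The Handmaid's Tale | Atwood | 750   | 37596
3  | Cat's Eye           | Atwood | 290   | 25955
4  | Oryx and Crake      | Atwood | 899   | 25769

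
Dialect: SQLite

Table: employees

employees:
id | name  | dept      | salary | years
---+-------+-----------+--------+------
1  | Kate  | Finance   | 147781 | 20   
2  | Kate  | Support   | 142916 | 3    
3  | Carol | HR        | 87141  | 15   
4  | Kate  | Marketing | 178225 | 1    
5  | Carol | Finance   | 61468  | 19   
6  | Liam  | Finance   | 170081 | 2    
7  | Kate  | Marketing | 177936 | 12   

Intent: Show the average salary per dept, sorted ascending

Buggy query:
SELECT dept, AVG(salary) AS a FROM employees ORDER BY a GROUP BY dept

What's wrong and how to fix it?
Bug: ORDER BY appears before GROUP BY; SQL clause order requires GROUP BY first

Fix: Reorder: SELECT … FROM … GROUP BY … ORDER BY …

Corrected query:
SELECT dept, AVG(salary) AS a FROM employees GROUP BY dept ORDER BY a

Result:
dept      | a            
----------+--------------
HR        | 87141        
Finance   | 126443.333333
Support   | 142916       
Marketing | 178080.5     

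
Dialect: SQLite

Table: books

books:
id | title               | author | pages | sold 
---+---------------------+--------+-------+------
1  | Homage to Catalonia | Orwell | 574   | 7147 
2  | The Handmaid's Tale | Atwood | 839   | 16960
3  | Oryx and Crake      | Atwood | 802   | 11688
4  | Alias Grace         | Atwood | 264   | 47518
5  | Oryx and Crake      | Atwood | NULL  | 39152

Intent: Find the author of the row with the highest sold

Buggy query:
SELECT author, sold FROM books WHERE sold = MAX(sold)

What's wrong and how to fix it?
Bug: WHERE is evaluated per row; an aggregate over the whole table isn't defined there

Fix: Use a subquery: WHERE sold = (SELECT MAX(sold) FROM books)

Corrected query:
SELECT author, sold FROM books WHERE sold = (SELECT MAX(sold) FROM books)

Result:
author | sold 
-------+------
Atwood | 47518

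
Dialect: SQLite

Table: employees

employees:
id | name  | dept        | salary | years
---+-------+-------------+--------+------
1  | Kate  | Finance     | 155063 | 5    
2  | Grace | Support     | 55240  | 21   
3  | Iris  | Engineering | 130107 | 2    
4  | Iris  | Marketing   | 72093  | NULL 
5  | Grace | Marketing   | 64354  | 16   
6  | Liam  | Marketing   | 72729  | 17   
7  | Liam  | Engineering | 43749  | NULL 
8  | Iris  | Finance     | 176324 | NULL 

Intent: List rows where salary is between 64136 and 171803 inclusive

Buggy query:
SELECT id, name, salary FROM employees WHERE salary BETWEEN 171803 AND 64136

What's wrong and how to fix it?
Bug: The bounds are reversed; BETWEEN a AND b requires a <= b to match anything

Fix: Swap the bounds so the smaller value comes first

Corrected query:
SELECT id, name, salary FROM employees WHERE salary BETWEEN 64136 AND 171803

Result:
id | name  | salary
---+-------+-------
1  | Kate  | 155063
3  | Iris  | 130107
4  | Iris  | 72093 
5  | Grace | 64354 
6  | Liam  | 72729 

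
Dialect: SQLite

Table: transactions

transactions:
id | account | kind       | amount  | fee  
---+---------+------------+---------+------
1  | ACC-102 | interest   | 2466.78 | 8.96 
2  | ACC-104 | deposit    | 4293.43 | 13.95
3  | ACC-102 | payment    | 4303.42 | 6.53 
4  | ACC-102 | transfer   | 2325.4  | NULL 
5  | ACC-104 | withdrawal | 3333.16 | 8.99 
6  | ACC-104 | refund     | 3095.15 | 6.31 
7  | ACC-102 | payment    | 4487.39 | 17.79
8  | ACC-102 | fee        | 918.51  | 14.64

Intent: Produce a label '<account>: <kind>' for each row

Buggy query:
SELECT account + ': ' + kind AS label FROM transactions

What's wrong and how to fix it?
Bug: '+' is numeric addition; on text columns SQLite converts them to 0 instead of concatenating

Fix: Replace + with || to concatenate text

Corrected query:
SELECT account || ': ' || kind AS label FROM transactions

Result:
label              
-------------------
ACC-102: interest  
ACC-104: deposit   
ACC-102: payment   
ACC-102: transfer  
ACC-104: withdrawal
ACC-104: refund    
ACC-102: payment   
ACC-102: fee       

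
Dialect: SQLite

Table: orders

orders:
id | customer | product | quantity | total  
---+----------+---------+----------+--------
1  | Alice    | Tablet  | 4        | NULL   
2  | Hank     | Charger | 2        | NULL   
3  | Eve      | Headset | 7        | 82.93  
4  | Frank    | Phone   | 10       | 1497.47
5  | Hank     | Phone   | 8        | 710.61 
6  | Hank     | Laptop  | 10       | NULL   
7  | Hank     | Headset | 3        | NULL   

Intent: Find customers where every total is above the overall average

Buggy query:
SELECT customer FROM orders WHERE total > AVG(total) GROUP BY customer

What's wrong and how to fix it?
Bug: AVG() is an aggregate; it can't sit directly in WHERE

Fix: Compute the overall average in a scalar subquery and compare each group's MIN against it in HAVING

Corrected query:
SELECT customer FROM orders GROUP BY customer HAVING MIN(total) > (SELECT AVG(total) FROM orders)

Result:
customer
--------
Frank   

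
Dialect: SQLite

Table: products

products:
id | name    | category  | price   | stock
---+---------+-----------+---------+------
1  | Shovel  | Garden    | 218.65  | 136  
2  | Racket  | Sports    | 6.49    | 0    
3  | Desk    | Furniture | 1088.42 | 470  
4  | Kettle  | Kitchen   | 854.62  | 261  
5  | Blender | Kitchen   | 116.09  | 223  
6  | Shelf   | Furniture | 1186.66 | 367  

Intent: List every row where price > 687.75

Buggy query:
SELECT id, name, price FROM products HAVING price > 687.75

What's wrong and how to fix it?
Bug: This is a non-aggregate query (no GROUP BY, no aggregates), so in SQLite the HAVING clause is invalid here; a row-level condition belongs in WHERE

Fix: Use WHERE for row-level filtering

Corrected query:
SELECT id, name, price FROM products WHERE price > 687.75

Result:
id | name   | price  
---+--------+--------
3  | Desk   | 1088.42
4  | Kettle | 854.62 
6  | Shelf  | 1186.66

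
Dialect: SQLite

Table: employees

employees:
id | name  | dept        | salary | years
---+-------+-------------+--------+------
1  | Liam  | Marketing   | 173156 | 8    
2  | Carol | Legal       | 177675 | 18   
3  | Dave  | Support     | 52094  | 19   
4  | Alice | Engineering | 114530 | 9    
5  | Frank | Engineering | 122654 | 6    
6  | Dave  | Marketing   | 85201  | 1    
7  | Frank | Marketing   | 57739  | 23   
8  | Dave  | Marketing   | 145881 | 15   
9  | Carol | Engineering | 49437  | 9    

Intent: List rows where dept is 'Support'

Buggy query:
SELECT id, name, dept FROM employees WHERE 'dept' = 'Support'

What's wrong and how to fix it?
Bug: 'dept' in single quotes is a string literal, not the column; the comparison is literal-vs-literal and never true

Fix: Remove the quotes around the column name (or use double quotes for an identifier)

Corrected query:
SELECT id, name, dept FROM employees WHERE dept = 'Support'

Result:
id | name | dept   
---+------+--------
3  | Dave | Support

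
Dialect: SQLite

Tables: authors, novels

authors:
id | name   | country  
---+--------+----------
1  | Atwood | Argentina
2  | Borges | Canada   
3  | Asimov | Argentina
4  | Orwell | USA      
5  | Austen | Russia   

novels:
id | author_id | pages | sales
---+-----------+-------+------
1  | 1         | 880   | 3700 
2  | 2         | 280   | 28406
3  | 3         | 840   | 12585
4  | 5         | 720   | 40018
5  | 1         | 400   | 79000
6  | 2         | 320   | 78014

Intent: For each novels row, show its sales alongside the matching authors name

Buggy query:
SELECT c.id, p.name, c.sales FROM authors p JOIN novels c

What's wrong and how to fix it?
Bug: JOIN with no ON clause produces a cartesian product; every novels row pairs with every authors row

Fix: Specify the join condition linking the foreign key to the parent id

Corrected query:
SELECT c.id, p.name, c.sales FROM authors p JOIN novels c ON c.author_id = p.id

Result:
id | name   | sales
---+--------+------
1  | Atwood | 3700 
2  | Borges | 28406
3  | Asimov | 12585
4  | Austen | 40018
5  | Atwood | 79000
6  | Borges | 78014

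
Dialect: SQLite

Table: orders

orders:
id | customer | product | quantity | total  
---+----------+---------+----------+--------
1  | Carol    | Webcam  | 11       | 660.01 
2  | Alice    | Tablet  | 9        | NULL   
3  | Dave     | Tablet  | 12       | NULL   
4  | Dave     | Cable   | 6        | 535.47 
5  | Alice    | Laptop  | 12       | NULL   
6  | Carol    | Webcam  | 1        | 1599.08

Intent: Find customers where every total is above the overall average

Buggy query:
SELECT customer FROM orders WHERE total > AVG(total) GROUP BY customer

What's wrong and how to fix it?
Bug: AVG() is an aggregate; it can't sit directly in WHERE

Fix: Compute the overall average in a scalar subquery and compare each group's MIN against it in HAVING

Corrected query:
SELECT customer FROM orders GROUP BY customer HAVING MIN(total) > (SELECT AVG(total) FROM orders)

Result:
(no rows)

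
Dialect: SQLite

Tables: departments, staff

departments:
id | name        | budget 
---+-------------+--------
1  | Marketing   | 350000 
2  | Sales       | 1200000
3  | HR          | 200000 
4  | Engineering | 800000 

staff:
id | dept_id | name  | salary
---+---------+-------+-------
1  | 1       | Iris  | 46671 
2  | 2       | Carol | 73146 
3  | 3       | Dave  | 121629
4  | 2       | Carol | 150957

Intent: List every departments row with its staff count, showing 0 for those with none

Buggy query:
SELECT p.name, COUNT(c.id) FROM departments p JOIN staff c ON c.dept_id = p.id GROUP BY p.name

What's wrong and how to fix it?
Bug: INNER JOIN drops departments rows that have no matching staff rows

Fix: Use LEFT JOIN so parents without children still appear (COUNT(c.id) gives 0)

Corrected query:
SELECT p.name, COUNT(c.id) FROM departments p LEFT JOIN staff c ON c.dept_id = p.id GROUP BY p.name

Result:
name        | COUNT(c.id)
------------+------------
Engineering | 0          
HR          | 1          
Marketing   | 1          
Sales       | 2          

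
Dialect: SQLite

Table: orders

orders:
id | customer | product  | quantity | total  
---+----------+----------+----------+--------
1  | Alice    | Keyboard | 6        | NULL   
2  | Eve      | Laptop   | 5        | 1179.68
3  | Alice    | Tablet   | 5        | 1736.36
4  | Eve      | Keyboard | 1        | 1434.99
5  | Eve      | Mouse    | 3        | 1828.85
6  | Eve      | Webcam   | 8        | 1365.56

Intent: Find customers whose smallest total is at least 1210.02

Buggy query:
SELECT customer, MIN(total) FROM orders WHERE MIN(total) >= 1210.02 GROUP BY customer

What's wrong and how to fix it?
Bug: MIN() in WHERE is a misuse of aggregate

Fix: Use HAVING for the per-group MIN condition

Corrected query:
SELECT customer, MIN(total) FROM orders GROUP BY customer HAVING MIN(total) >= 1210.02

Result:
customer | MIN(total)
---------+-----------
Alice    | 1736.36   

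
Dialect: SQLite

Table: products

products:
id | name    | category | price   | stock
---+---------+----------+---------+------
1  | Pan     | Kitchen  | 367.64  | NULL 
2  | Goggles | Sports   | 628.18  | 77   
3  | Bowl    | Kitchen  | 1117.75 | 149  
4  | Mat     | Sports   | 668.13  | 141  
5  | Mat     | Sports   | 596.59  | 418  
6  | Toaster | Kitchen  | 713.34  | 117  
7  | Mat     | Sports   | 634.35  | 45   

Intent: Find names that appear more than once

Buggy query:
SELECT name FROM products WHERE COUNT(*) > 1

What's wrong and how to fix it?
Bug: WHERE can't reference COUNT(*); aggregates are computed after WHERE

Fix: GROUP BY name, then filter groups with HAVING COUNT(*) > 1

Corrected query:
SELECT name FROM products GROUP BY name HAVING COUNT(*) > 1

Result:
name
----
Mat 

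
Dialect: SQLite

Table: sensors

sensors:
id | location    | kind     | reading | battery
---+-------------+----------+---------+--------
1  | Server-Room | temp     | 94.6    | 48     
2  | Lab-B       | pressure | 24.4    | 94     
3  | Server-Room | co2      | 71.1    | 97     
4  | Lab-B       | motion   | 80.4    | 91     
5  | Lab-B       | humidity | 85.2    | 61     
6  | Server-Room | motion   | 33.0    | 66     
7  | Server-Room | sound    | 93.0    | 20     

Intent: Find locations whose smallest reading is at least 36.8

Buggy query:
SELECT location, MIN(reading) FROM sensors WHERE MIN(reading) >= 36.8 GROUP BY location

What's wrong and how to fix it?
Bug: Aggregates like MIN are computed per group after WHERE runs

Fix: Use HAVING for the per-group MIN condition

Corrected query:
SELECT location, MIN(reading) FROM sensors GROUP BY location HAVING MIN(reading) >= 36.8

Result:
(no rows)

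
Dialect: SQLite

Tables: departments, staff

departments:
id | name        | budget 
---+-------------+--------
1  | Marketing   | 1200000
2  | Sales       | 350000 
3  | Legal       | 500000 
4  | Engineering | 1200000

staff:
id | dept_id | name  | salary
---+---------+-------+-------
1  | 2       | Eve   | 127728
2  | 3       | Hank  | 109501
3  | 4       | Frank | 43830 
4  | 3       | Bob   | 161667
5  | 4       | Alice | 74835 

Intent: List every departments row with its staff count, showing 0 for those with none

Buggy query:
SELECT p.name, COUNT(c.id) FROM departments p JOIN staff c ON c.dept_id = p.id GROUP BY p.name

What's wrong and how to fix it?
Bug: An inner join excludes parents with zero children

Fix: Switch to LEFT JOIN to retain unmatched parent rows

Corrected query:
SELECT p.name, COUNT(c.id) FROM departments p LEFT JOIN staff c ON c.dept_id = p.id GROUP BY p.name

Result:
name        | COUNT(c.id)
------------+------------
Engineering | 2          
Legal       | 2          
Marketing   | 0          
Sales       | 1          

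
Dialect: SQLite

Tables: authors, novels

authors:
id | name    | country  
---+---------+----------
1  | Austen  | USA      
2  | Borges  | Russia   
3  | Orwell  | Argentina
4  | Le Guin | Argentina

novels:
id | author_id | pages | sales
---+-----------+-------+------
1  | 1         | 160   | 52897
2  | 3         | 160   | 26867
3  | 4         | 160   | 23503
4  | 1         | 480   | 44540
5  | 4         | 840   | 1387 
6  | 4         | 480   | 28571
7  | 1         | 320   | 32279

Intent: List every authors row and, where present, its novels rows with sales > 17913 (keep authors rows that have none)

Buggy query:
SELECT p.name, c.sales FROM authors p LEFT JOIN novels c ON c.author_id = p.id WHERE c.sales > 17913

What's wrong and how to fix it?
Bug: Filtering c.sales in WHERE discards the NULL rows produced by LEFT JOIN, turning it into an inner join

Fix: Move the right-table condition into the ON clause so unmatched parents are kept

Corrected query:
SELECT p.name, c.sales FROM authors p LEFT JOIN novels c ON c.author_id = p.id AND c.sales > 17913

Result:
name    | sales
--------+------
Austen  | 32279
Austen  | 44540
Austen  | 52897
Borges  | NULL 
Orwell  | 26867
Le Guin | 23503
Le Guin | 28571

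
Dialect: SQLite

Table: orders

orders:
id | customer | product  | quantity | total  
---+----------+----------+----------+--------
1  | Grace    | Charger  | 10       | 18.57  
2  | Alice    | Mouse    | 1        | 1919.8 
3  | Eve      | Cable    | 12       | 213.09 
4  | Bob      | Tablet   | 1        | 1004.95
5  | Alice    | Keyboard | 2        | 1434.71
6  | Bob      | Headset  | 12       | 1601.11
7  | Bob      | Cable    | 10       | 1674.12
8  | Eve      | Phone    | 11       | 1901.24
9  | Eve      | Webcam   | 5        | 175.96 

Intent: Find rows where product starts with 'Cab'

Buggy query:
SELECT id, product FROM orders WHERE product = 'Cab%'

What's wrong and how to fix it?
Bug: '=' compares the literal string including the % character; pattern matching needs LIKE

Fix: Replace '=' with LIKE so 'Cab%' is treated as a pattern

Corrected query:
SELECT id, product FROM orders WHERE product LIKE 'Cab%'

Result:
id | product
---+--------
3  | Cable  
7  | Cable  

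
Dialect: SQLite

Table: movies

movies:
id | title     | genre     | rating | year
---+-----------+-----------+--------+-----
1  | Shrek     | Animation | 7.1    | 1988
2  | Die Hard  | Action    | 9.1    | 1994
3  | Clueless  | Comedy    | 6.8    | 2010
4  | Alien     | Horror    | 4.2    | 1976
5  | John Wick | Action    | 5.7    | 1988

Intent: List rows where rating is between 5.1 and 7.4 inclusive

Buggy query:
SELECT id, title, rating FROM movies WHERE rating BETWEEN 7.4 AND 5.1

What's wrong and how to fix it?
Bug: The bounds are reversed; BETWEEN a AND b requires a <= b to match anything

Fix: Write BETWEEN 5.1 AND 7.4

Corrected query:
SELECT id, title, rating FROM movies WHERE rating BETWEEN 5.1 AND 7.4

Result:
id | title     | rating
---+-----------+-------
1  | Shrek     | 7.1   
3  | Clueless  | 6.8   
5  | John Wick | 5.7   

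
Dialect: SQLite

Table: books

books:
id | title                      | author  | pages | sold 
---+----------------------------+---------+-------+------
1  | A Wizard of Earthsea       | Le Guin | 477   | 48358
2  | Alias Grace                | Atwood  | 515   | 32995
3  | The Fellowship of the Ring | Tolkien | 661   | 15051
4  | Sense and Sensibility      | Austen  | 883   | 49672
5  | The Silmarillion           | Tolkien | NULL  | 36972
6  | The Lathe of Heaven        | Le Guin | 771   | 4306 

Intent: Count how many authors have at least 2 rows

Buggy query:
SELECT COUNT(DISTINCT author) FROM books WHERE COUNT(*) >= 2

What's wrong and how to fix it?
Bug: COUNT(*) cannot appear in WHERE; the per-group count doesn't exist yet

Fix: Group first with HAVING COUNT(*) >= 2, then COUNT the resulting groups

Corrected query:
SELECT COUNT(*) FROM (SELECT author FROM books GROUP BY author HAVING COUNT(*) >= 2)

Result:
COUNT(*)
--------
2       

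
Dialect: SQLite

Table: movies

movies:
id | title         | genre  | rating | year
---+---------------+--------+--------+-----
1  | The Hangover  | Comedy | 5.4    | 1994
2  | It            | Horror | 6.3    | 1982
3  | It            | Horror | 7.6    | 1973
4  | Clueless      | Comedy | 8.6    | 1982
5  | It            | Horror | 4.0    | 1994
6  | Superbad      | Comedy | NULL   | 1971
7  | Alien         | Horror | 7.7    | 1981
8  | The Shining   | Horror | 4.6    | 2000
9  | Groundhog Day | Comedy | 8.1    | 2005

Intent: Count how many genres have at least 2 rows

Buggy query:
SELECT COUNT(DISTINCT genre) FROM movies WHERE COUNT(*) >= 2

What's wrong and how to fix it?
Bug: WHERE filters individual rows, not groups, so a group-level COUNT is invalid there

Fix: Use a subquery that GROUPs and filters with HAVING, then count its rows

Corrected query:
SELECT COUNT(*) FROM (SELECT genre FROM movies GROUP BY genre HAVING COUNT(*) >= 2)

Result:
COUNT(*)
--------
2       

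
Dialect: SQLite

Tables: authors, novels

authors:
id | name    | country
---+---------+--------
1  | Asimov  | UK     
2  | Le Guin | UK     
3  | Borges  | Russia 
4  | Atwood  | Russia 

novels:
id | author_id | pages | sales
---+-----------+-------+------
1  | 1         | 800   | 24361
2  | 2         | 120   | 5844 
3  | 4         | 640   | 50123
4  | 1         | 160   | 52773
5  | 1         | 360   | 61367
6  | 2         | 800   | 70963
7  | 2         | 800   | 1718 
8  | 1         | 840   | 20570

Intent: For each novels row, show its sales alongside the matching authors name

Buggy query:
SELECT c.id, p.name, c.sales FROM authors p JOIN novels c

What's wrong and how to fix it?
Bug: JOIN with no ON clause produces a cartesian product; every novels row pairs with every authors row

Fix: Add ON c.author_id = p.id to the JOIN

Corrected query:
SELECT c.id, p.name, c.sales FROM authors p JOIN novels c ON c.author_id = p.id

Result:
id | name    | sales
---+---------+------
1  | Asimov  | 24361
2  | Le Guin | 5844 
3  | Atwood  | 50123
4  | Asimov  | 52773
5  | Asimov  | 61367
6  | Le Guin | 70963
7  | Le Guin | 1718 
8  | Asimov  | 20570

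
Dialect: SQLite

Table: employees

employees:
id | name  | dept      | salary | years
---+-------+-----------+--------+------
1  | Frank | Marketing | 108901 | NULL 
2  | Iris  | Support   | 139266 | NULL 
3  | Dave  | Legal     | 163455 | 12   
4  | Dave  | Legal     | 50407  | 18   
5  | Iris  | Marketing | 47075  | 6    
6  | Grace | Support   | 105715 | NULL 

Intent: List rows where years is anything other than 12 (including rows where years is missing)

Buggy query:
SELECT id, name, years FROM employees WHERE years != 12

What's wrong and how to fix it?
Bug: Inequality against NULL is unknown, not true; rows with NULL are dropped

Fix: Handle NULL separately with IS NULL alongside the inequality

Corrected query:
SELECT id, name, years FROM employees WHERE years != 12 OR years IS NULL

Result:
id | name  | years
---+-------+------
1  | Frank | NULL 
2  | Iris  | NULL 
4  | Dave  | 18   
5  | Iris  | 6    
6  | Grace | NULL 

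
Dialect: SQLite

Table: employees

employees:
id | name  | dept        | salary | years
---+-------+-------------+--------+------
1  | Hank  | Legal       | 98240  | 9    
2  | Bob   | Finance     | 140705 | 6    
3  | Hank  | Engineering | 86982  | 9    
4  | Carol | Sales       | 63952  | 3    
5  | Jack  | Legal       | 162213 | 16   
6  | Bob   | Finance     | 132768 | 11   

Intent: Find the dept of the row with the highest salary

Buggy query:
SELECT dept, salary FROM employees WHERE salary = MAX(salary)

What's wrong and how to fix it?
Bug: WHERE is evaluated per row; an aggregate over the whole table isn't defined there

Fix: Use a subquery: WHERE salary = (SELECT MAX(salary) FROM employees)

Corrected query:
SELECT dept, salary FROM employees WHERE salary = (SELECT MAX(salary) FROM employees)

Result:
dept  | salary
------+-------
Legal | 162213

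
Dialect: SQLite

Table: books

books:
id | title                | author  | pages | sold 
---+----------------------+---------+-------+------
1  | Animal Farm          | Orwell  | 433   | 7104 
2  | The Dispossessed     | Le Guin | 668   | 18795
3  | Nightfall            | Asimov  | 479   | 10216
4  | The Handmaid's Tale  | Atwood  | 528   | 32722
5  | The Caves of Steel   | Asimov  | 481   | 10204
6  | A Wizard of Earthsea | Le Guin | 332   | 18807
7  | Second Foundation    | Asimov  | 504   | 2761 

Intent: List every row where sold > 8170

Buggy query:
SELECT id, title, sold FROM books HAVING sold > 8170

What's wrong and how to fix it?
Bug: HAVING filters the output of aggregation, but this query has no GROUP BY and no aggregate functions, so SQLite rejects it (HAVING clause on a non-aggregate query); the condition here is per row

Fix: Replace HAVING with WHERE since the condition applies to individual rows

Corrected query:
SELECT id, title, sold FROM books WHERE sold > 8170

Result:
id | title                | sold 
---+----------------------+------
2  | The Dispossessed     | 18795
3  | Nightfall            | 10216
4  | The Handmaid's Tale  | 32722
5  | The Caves of Steel   | 10204
6  | A Wizard of Earthsea | 18807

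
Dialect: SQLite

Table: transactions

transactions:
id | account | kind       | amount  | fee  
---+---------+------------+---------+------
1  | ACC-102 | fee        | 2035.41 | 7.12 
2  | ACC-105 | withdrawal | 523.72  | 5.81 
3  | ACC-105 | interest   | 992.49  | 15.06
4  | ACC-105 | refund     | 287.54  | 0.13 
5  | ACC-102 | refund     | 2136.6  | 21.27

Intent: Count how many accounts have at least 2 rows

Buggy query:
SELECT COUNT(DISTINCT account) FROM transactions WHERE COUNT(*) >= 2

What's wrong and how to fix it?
Bug: COUNT(*) cannot appear in WHERE; the per-group count doesn't exist yet

Fix: Group first with HAVING COUNT(*) >= 2, then COUNT the resulting groups

Corrected query:
SELECT COUNT(*) FROM (SELECT account FROM transactions GROUP BY account HAVING COUNT(*) >= 2)

Result:
COUNT(*)
--------
2       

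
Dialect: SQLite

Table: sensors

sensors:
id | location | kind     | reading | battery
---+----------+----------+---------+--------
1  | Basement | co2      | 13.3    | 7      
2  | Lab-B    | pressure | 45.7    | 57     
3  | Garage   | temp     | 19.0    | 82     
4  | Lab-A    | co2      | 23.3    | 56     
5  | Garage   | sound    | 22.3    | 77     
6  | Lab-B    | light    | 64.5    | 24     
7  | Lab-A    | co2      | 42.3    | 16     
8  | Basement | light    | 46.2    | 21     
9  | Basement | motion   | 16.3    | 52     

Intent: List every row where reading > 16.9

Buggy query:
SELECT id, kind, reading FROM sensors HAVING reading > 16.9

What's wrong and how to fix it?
Bug: HAVING filters the output of aggregation, but this query has no GROUP BY and no aggregate functions, so SQLite rejects it (HAVING clause on a non-aggregate query); the condition here is per row

Fix: Replace HAVING with WHERE since the condition applies to individual rows

Corrected query:
SELECT id, kind, reading FROM sensors WHERE reading > 16.9

Result:
id | kind     | reading
---+----------+--------
2  | pressure | 45.7   
3  | temp     | 19     
4  | co2      | 23.3   
5  | sound    | 22.3   
6  | light    | 64.5   
7  | co2      | 42.3   
8  | light    | 46.2   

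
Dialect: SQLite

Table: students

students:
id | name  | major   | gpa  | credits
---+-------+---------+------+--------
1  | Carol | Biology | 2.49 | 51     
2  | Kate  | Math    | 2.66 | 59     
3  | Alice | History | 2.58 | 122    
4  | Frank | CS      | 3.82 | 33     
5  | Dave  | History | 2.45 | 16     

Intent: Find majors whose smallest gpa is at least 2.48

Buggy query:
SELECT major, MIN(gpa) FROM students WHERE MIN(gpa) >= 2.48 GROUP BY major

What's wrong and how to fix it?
Bug: MIN() in WHERE is a misuse of aggregate

Fix: Replace WHERE with HAVING after the GROUP BY

Corrected query:
SELECT major, MIN(gpa) FROM students GROUP BY major HAVING MIN(gpa) >= 2.48

Result:
major   | MIN(gpa)
--------+---------
Biology | 2.49    
CS      | 3.82    
Math    | 2.66    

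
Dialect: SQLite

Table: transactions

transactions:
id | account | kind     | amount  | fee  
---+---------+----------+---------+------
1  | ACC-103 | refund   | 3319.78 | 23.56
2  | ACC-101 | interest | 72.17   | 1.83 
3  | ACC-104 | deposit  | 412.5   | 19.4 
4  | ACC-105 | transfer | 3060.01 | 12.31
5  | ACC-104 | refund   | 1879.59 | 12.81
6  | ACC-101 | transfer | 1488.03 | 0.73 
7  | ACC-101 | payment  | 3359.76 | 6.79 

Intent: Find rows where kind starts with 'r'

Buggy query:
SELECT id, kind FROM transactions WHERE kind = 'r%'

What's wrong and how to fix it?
Bug: Wildcards only work with LIKE; '=' treats '%' as a literal character

Fix: Replace '=' with LIKE so 'r%' is treated as a pattern

Corrected query:
SELECT id, kind FROM transactions WHERE kind LIKE 'r%'

Result:
id | kind  
---+-------
1  | refund
5  | refund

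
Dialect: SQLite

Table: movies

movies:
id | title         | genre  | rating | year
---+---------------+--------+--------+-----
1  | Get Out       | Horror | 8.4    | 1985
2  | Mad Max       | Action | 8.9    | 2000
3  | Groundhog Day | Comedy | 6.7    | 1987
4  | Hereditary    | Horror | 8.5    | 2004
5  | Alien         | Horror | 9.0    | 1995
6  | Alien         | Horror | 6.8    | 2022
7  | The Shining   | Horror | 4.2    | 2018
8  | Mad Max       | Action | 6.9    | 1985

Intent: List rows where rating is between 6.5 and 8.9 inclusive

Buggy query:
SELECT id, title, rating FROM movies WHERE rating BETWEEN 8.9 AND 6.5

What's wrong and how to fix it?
Bug: BETWEEN expects the lower bound first; with 8.9 AND 6.5 the range is empty

Fix: Swap the bounds so the smaller value comes first

Corrected query:
SELECT id, title, rating FROM movies WHERE rating BETWEEN 6.5 AND 8.9

Result:
id | title         | rating
---+---------------+-------
1  | Get Out       | 8.4   
2  | Mad Max       | 8.9   
3  | Groundhog Day | 6.7   
4  | Hereditary    | 8.5   
6  | Alien         | 6.8   
8  | Mad Max       | 6.9   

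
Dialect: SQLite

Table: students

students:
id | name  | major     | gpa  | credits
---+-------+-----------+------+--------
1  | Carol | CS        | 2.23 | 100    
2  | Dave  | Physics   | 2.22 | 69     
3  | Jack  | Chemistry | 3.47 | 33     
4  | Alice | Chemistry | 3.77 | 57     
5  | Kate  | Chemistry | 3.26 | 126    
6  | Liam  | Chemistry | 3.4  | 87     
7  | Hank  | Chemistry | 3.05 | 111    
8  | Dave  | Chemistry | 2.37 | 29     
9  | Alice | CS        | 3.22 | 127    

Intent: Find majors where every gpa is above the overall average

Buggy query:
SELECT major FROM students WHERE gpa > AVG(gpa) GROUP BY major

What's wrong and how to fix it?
Bug: AVG() is an aggregate; it can't sit directly in WHERE

Fix: Compute the overall average in a scalar subquery and compare each group's MIN against it in HAVING

Corrected query:
SELECT major FROM students GROUP BY major HAVING MIN(gpa) > (SELECT AVG(gpa) FROM students)

Result:
(no rows)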